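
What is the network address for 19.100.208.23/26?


IP:   00010011.01100100.11010000.00010111
Mask: 11111111.11111111.11111111.11000000
AND operation:
Net:  00010011.01100100.11010000.00000000
Network: 19.100.208.0/26


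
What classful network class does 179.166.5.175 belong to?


First octet: 179
Binary: 10110011
10xxxxxx -> Class B (128-191)
Class B, default mask 255.255.0.0 (/16)


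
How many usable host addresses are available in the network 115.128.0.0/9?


Host bits = 32 - 9 = 23
Total addresses = 2^23 = 8388608
Usable = total - 2 (network and broadcast)
Usable hosts: 8388606


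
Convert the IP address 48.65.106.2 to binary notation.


48 = 00110000
65 = 01000001
106 = 01101010
2 = 00000010
Binary: 00110000.01000001.01101010.00000010


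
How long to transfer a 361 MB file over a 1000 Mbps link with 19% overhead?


Effective throughput = 1000 * (1 - 19/100) = 810 Mbps
File size in Mb = 361 * 8 = 2888 Mb
Time = 2888 / 810
Time = 3.5654 seconds


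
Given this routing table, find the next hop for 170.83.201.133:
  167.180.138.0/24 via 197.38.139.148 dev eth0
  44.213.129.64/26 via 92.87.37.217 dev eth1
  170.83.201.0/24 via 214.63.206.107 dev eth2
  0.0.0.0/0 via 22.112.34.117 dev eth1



Longest prefix match for 170.83.201.133:
  /24 167.180.138.0: no
  /26 44.213.129.64: no
  /24 170.83.201.0: MATCH
  /0 0.0.0.0: MATCH
Selected: next-hop 214.63.206.107 via eth2 (matched /24)


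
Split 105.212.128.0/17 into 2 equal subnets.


New prefix = 17 + 1 = 18
Each subnet has 16384 addresses
  105.212.128.0/18
  105.212.192.0/18
Subnets: 105.212.128.0/18, 105.212.192.0/18


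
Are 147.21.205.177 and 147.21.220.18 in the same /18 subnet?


Mask: 255.255.192.0
147.21.205.177 AND mask = 147.21.192.0
147.21.220.18 AND mask = 147.21.192.0
Yes, same subnet (147.21.192.0)


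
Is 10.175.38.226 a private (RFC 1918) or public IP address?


RFC 1918 private ranges:
  10.0.0.0/8 (10.0.0.0 - 10.255.255.255)
  172.16.0.0/12 (172.16.0.0 - 172.31.255.255)
  192.168.0.0/16 (192.168.0.0 - 192.168.255.255)
Private (in 10.0.0.0/8)


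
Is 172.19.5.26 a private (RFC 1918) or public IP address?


RFC 1918 private ranges:
  10.0.0.0/8 (10.0.0.0 - 10.255.255.255)
  172.16.0.0/12 (172.16.0.0 - 172.31.255.255)
  192.168.0.0/16 (192.168.0.0 - 192.168.255.255)
Private (in 172.16.0.0/12)


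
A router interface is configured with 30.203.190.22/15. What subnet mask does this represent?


/15 means 15 network bits, 17 host bits
Binary: 11111111111111100000000000000000
Mask: 255.254.0.0


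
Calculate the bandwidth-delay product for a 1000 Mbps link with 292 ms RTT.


BDP = bandwidth * RTT
= 1000 Mbps * 292 ms
= 1000 * 1e6 * 292 / 1000 bits
= 292000000 bits
= 36500000 bytes
= 35644.5312 KB
BDP = 292000000 bits (36500000 bytes)


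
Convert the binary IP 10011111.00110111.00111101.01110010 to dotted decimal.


10011111 = 159
00110111 = 55
00111101 = 61
01110010 = 114
IP: 159.55.61.114


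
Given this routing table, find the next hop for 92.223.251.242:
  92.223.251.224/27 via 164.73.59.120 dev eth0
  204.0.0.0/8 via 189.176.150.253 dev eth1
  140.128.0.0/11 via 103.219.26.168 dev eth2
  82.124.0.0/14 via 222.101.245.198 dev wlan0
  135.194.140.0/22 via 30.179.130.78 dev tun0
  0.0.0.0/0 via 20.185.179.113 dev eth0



Longest prefix match for 92.223.251.242:
  /27 92.223.251.224: MATCH
  /8 204.0.0.0: no
  /11 140.128.0.0: no
  /14 82.124.0.0: no
  /22 135.194.140.0: no
  /0 0.0.0.0: MATCH
Selected: next-hop 164.73.59.120 via eth0 (matched /27)


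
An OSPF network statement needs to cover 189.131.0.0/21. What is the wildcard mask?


Subnet mask: 255.255.248.0
Wildcard = 255.255.255.255 - subnet mask
255 - 255 = 0
255 - 255 = 0
255 - 248 = 7
255 - 0 = 255
Wildcard: 0.0.7.255


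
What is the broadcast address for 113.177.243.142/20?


Network: 113.177.240.0/20
Host bits = 12
Set all host bits to 1:
Broadcast: 113.177.255.255


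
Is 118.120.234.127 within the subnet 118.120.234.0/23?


Subnet network: 118.120.234.0
Test IP AND mask: 118.120.234.0
Yes, 118.120.234.127 is in 118.120.234.0/23


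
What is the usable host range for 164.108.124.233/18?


Network: 164.108.64.0
Broadcast: 164.108.127.255
First usable = network + 1
Last usable = broadcast - 1
Range: 164.108.64.1 to 164.108.127.254


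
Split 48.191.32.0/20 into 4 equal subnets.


New prefix = 20 + 2 = 22
Each subnet has 1024 addresses
  48.191.32.0/22
  48.191.36.0/22
  48.191.40.0/22
  48.191.44.0/22
Subnets: 48.191.32.0/22, 48.191.36.0/22, 48.191.40.0/22, 48.191.44.0/22


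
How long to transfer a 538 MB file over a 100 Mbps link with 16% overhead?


Effective throughput = 100 * (1 - 16/100) = 84 Mbps
File size in Mb = 538 * 8 = 4304 Mb
Time = 4304 / 84
Time = 51.2381 seconds


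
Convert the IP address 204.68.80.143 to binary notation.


204 = 11001100
68 = 01000100
80 = 01010000
143 = 10001111
Binary: 11001100.01000100.01010000.10001111


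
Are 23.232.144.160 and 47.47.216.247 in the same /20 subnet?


Mask: 255.255.240.0
23.232.144.160 AND mask = 23.232.144.0
47.47.216.247 AND mask = 47.47.208.0
No, different subnets (23.232.144.0 vs 47.47.208.0)


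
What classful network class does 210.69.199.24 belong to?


First octet: 210
Binary: 11010010
110xxxxx -> Class C (192-223)
Class C, default mask 255.255.255.0 (/24)


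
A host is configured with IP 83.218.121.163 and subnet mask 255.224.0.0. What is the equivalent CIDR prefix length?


Binary: 11111111.11100000.00000000.00000000
Count leading 1s
Prefix: /11


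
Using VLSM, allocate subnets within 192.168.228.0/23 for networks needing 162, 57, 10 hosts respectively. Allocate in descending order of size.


162 hosts -> /24 (254 usable): 192.168.228.0/24
57 hosts -> /26 (62 usable): 192.168.229.0/26
10 hosts -> /28 (14 usable): 192.168.229.64/28
Allocation: 192.168.228.0/24 (162 hosts, 254 usable); 192.168.229.0/26 (57 hosts, 62 usable); 192.168.229.64/28 (10 hosts, 14 usable)


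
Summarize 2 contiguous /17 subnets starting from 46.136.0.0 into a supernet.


Original prefix: /17
Number of subnets: 2 = 2^1
New prefix = 17 - 1 = 16
Supernet: 46.136.0.0/16


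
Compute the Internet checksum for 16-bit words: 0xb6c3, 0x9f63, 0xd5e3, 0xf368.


Sum all words (with carry folding):
+ 0xb6c3 = 0xb6c3
+ 0x9f63 = 0x5627
+ 0xd5e3 = 0x2c0b
+ 0xf368 = 0x1f74
One's complement: ~0x1f74
Checksum = 0xe08b


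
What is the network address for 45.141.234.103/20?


IP:   00101101.10001101.11101010.01100111
Mask: 11111111.11111111.11110000.00000000
AND operation:
Net:  00101101.10001101.11100000.00000000
Network: 45.141.224.0/20


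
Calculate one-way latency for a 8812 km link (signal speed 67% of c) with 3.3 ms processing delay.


Speed = 0.67 * 3e5 km/s = 201000 km/s
Propagation delay = 8812 / 201000 = 0.0438 s = 43.8408 ms
Processing delay = 3.3 ms
Total one-way latency = 47.1408 ms


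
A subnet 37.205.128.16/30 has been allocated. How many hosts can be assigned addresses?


Host bits = 32 - 30 = 2
Total addresses = 2^2 = 4
Usable = total - 2 (network and broadcast)
Usable hosts: 2


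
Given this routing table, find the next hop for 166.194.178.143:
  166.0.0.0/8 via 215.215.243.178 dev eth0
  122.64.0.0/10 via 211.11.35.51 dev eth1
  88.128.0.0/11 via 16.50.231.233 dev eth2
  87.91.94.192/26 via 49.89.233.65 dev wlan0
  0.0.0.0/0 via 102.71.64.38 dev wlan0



Longest prefix match for 166.194.178.143:
  /8 166.0.0.0: MATCH
  /10 122.64.0.0: no
  /11 88.128.0.0: no
  /26 87.91.94.192: no
  /0 0.0.0.0: MATCH
Selected: next-hop 215.215.243.178 via eth0 (matched /8)


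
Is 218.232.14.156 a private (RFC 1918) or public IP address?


RFC 1918 private ranges:
  10.0.0.0/8 (10.0.0.0 - 10.255.255.255)
  172.16.0.0/12 (172.16.0.0 - 172.31.255.255)
  192.168.0.0/16 (192.168.0.0 - 192.168.255.255)
Public (not in any RFC 1918 range)


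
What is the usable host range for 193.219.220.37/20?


Network: 193.219.208.0
Broadcast: 193.219.223.255
First usable = network + 1
Last usable = broadcast - 1
Range: 193.219.208.1 to 193.219.223.254


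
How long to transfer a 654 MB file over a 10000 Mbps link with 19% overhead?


Effective throughput = 10000 * (1 - 19/100) = 8100.0 Mbps
File size in Mb = 654 * 8 = 5232 Mb
Time = 5232 / 8100.0
Time = 0.6459 seconds


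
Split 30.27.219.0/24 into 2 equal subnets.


New prefix = 24 + 1 = 25
Each subnet has 128 addresses
  30.27.219.0/25
  30.27.219.128/25
Subnets: 30.27.219.0/25, 30.27.219.128/25


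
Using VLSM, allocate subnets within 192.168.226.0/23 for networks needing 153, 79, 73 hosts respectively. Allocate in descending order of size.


153 hosts -> /24 (254 usable): 192.168.226.0/24
79 hosts -> /25 (126 usable): 192.168.227.0/25
73 hosts -> /25 (126 usable): 192.168.227.128/25
Allocation: 192.168.226.0/24 (153 hosts, 254 usable); 192.168.227.0/25 (79 hosts, 126 usable); 192.168.227.128/25 (73 hosts, 126 usable)


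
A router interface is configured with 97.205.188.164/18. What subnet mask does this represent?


/18 means 18 network bits, 14 host bits
Binary: 11111111111111111100000000000000
Mask: 255.255.192.0


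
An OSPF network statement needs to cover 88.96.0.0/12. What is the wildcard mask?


Subnet mask: 255.240.0.0
Wildcard = 255.255.255.255 - subnet mask
255 - 255 = 0
255 - 240 = 15
255 - 0 = 255
255 - 0 = 255
Wildcard: 0.15.255.255


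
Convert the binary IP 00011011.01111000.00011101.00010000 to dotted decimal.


00011011 = 27
01111000 = 120
00011101 = 29
00010000 = 16
IP: 27.120.29.16


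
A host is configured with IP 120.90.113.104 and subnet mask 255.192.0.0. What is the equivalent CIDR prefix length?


Binary: 11111111.11000000.00000000.00000000
Count leading 1s
Prefix: /10


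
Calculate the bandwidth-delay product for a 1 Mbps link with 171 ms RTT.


BDP = bandwidth * RTT
= 1 Mbps * 171 ms
= 1 * 1e6 * 171 / 1000 bits
= 171000 bits
= 21375 bytes
= 20.874 KB
BDP = 171000 bits (21375 bytes)


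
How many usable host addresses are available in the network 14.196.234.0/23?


Host bits = 32 - 23 = 9
Total addresses = 2^9 = 512
Usable = total - 2 (network and broadcast)
Usable hosts: 510


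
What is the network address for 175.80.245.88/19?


IP:   10101111.01010000.11110101.01011000
Mask: 11111111.11111111.11100000.00000000
AND operation:
Net:  10101111.01010000.11100000.00000000
Network: 175.80.224.0/19


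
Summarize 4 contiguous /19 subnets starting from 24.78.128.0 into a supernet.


Original prefix: /19
Number of subnets: 4 = 2^2
New prefix = 19 - 2 = 17
Supernet: 24.78.128.0/17


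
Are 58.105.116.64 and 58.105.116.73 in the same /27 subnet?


Mask: 255.255.255.224
58.105.116.64 AND mask = 58.105.116.64
58.105.116.73 AND mask = 58.105.116.64
Yes, same subnet (58.105.116.64)


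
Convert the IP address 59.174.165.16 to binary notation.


59 = 00111011
174 = 10101110
165 = 10100101
16 = 00010000
Binary: 00111011.10101110.10100101.00010000


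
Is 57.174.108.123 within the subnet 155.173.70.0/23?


Subnet network: 155.173.70.0
Test IP AND mask: 57.174.108.0
No, 57.174.108.123 is not in 155.173.70.0/23


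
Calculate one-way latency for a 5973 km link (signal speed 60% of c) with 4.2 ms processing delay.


Speed = 0.6 * 3e5 km/s = 180000 km/s
Propagation delay = 5973 / 180000 = 0.0332 s = 33.1833 ms
Processing delay = 4.2 ms
Total one-way latency = 37.3833 ms


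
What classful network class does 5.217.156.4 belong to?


First octet: 5
Binary: 00000101
0xxxxxxx -> Class A (1-126)
Class A, default mask 255.0.0.0 (/8)


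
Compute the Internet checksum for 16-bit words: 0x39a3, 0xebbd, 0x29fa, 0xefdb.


Sum all words (with carry folding):
+ 0x39a3 = 0x39a3
+ 0xebbd = 0x2561
+ 0x29fa = 0x4f5b
+ 0xefdb = 0x3f37
One's complement: ~0x3f37
Checksum = 0xc0c8


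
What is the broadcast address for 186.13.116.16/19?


Network: 186.13.96.0/19
Host bits = 13
Set all host bits to 1:
Broadcast: 186.13.127.255


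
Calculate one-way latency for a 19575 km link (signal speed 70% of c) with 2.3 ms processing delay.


Speed = 0.7 * 3e5 km/s = 210000 km/s
Propagation delay = 19575 / 210000 = 0.0932 s = 93.2143 ms
Processing delay = 2.3 ms
Total one-way latency = 95.5143 ms


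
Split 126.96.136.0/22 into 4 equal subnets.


New prefix = 22 + 2 = 24
Each subnet has 256 addresses
  126.96.136.0/24
  126.96.137.0/24
  126.96.138.0/24
  126.96.139.0/24
Subnets: 126.96.136.0/24, 126.96.137.0/24, 126.96.138.0/24, 126.96.139.0/24


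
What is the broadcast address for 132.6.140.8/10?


Network: 132.0.0.0/10
Host bits = 22
Set all host bits to 1:
Broadcast: 132.63.255.255


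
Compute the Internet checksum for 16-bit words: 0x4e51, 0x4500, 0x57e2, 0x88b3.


Sum all words (with carry folding):
+ 0x4e51 = 0x4e51
+ 0x4500 = 0x9351
+ 0x57e2 = 0xeb33
+ 0x88b3 = 0x73e7
One's complement: ~0x73e7
Checksum = 0x8c18


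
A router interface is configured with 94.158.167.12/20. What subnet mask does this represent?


/20 means 20 network bits, 12 host bits
Binary: 11111111111111111111000000000000
Mask: 255.255.240.0


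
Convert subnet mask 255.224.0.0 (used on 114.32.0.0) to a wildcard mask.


Subnet mask: 255.224.0.0
Wildcard = 255.255.255.255 - subnet mask
255 - 255 = 0
255 - 224 = 31
255 - 0 = 255
255 - 0 = 255
Wildcard: 0.31.255.255


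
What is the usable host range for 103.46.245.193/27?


Network: 103.46.245.192
Broadcast: 103.46.245.223
First usable = network + 1
Last usable = broadcast - 1
Range: 103.46.245.193 to 103.46.245.222


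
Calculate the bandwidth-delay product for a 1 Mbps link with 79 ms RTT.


BDP = bandwidth * RTT
= 1 Mbps * 79 ms
= 1 * 1e6 * 79 / 1000 bits
= 79000 bits
= 9875 bytes
= 9.6436 KB
BDP = 79000 bits (9875 bytes)


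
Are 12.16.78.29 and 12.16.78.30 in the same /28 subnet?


Mask: 255.255.255.240
12.16.78.29 AND mask = 12.16.78.16
12.16.78.30 AND mask = 12.16.78.16
Yes, same subnet (12.16.78.16)


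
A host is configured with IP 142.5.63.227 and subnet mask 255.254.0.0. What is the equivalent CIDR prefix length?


Binary: 11111111.11111110.00000000.00000000
Count leading 1s
Prefix: /15


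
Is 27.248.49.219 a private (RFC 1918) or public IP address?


RFC 1918 private ranges:
  10.0.0.0/8 (10.0.0.0 - 10.255.255.255)
  172.16.0.0/12 (172.16.0.0 - 172.31.255.255)
  192.168.0.0/16 (192.168.0.0 - 192.168.255.255)
Public (not in any RFC 1918 range)


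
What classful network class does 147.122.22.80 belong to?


First octet: 147
Binary: 10010011
10xxxxxx -> Class B (128-191)
Class B, default mask 255.255.0.0 (/16)


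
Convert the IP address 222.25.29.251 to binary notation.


222 = 11011110
25 = 00011001
29 = 00011101
251 = 11111011
Binary: 11011110.00011001.00011101.11111011


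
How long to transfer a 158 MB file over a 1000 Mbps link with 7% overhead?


Effective throughput = 1000 * (1 - 7/100) = 930.0 Mbps
File size in Mb = 158 * 8 = 1264 Mb
Time = 1264 / 930.0
Time = 1.3591 seconds


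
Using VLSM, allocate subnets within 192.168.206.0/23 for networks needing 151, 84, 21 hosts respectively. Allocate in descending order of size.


151 hosts -> /24 (254 usable): 192.168.206.0/24
84 hosts -> /25 (126 usable): 192.168.207.0/25
21 hosts -> /27 (30 usable): 192.168.207.128/27
Allocation: 192.168.206.0/24 (151 hosts, 254 usable); 192.168.207.0/25 (84 hosts, 126 usable); 192.168.207.128/27 (21 hosts, 30 usable)


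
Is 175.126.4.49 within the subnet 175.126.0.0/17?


Subnet network: 175.126.0.0
Test IP AND mask: 175.126.0.0
Yes, 175.126.4.49 is in 175.126.0.0/17


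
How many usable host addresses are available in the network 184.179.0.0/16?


Host bits = 32 - 16 = 16
Total addresses = 2^16 = 65536
Usable = total - 2 (network and broadcast)
Usable hosts: 65534


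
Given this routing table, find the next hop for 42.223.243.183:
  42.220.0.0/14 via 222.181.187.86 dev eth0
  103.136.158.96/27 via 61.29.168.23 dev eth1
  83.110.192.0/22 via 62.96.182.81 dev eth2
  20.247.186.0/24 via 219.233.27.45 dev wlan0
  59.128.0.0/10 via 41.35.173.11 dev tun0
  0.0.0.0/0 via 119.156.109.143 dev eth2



Longest prefix match for 42.223.243.183:
  /14 42.220.0.0: MATCH
  /27 103.136.158.96: no
  /22 83.110.192.0: no
  /24 20.247.186.0: no
  /10 59.128.0.0: no
  /0 0.0.0.0: MATCH
Selected: next-hop 222.181.187.86 via eth0 (matched /14)


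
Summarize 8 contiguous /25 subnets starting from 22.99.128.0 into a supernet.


Original prefix: /25
Number of subnets: 8 = 2^3
New prefix = 25 - 3 = 22
Supernet: 22.99.128.0/22


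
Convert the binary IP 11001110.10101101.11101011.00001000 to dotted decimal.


11001110 = 206
10101101 = 173
11101011 = 235
00001000 = 8
IP: 206.173.235.8


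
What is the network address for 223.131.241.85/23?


IP:   11011111.10000011.11110001.01010101
Mask: 11111111.11111111.11111110.00000000
AND operation:
Net:  11011111.10000011.11110000.00000000
Network: 223.131.240.0/23


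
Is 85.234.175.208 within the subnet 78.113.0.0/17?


Subnet network: 78.113.0.0
Test IP AND mask: 85.234.128.0
No, 85.234.175.208 is not in 78.113.0.0/17


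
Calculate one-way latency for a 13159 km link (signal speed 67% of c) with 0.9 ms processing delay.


Speed = 0.67 * 3e5 km/s = 201000 km/s
Propagation delay = 13159 / 201000 = 0.0655 s = 65.4677 ms
Processing delay = 0.9 ms
Total one-way latency = 66.3677 ms


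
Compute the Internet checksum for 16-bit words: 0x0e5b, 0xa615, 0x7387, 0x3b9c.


Sum all words (with carry folding):
+ 0x0e5b = 0x0e5b
+ 0xa615 = 0xb470
+ 0x7387 = 0x27f8
+ 0x3b9c = 0x6394
One's complement: ~0x6394
Checksum = 0x9c6b


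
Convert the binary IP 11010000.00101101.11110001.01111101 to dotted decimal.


11010000 = 208
00101101 = 45
11110001 = 241
01111101 = 125
IP: 208.45.241.125


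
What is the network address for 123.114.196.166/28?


IP:   01111011.01110010.11000100.10100110
Mask: 11111111.11111111.11111111.11110000
AND operation:
Net:  01111011.01110010.11000100.10100000
Network: 123.114.196.160/28


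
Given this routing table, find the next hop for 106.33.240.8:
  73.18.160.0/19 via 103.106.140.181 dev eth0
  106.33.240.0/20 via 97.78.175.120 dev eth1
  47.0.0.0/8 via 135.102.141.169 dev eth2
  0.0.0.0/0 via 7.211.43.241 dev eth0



Longest prefix match for 106.33.240.8:
  /19 73.18.160.0: no
  /20 106.33.240.0: MATCH
  /8 47.0.0.0: no
  /0 0.0.0.0: MATCH
Selected: next-hop 97.78.175.120 via eth1 (matched /20)


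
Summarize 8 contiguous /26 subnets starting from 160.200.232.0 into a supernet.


Original prefix: /26
Number of subnets: 8 = 2^3
New prefix = 26 - 3 = 23
Supernet: 160.200.232.0/23


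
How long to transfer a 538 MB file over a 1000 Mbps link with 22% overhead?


Effective throughput = 1000 * (1 - 22/100) = 780 Mbps
File size in Mb = 538 * 8 = 4304 Mb
Time = 4304 / 780
Time = 5.5179 seconds


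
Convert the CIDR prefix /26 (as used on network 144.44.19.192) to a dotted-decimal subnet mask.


/26 means 26 network bits, 6 host bits
Binary: 11111111111111111111111111000000
Mask: 255.255.255.192


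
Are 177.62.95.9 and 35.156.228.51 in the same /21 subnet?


Mask: 255.255.248.0
177.62.95.9 AND mask = 177.62.88.0
35.156.228.51 AND mask = 35.156.224.0
No, different subnets (177.62.88.0 vs 35.156.224.0)


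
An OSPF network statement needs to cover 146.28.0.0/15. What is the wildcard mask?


Subnet mask: 255.254.0.0
Wildcard = 255.255.255.255 - subnet mask
255 - 255 = 0
255 - 254 = 1
255 - 0 = 255
255 - 0 = 255
Wildcard: 0.1.255.255


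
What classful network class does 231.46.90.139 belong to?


First octet: 231
Binary: 11100111
1110xxxx -> Class D (224-239)
Class D (multicast), default mask N/A


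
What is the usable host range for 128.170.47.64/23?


Network: 128.170.46.0
Broadcast: 128.170.47.255
First usable = network + 1
Last usable = broadcast - 1
Range: 128.170.46.1 to 128.170.47.254


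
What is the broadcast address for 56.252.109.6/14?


Network: 56.252.0.0/14
Host bits = 18
Set all host bits to 1:
Broadcast: 56.255.255.255


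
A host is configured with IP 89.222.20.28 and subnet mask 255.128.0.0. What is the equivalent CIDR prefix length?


Binary: 11111111.10000000.00000000.00000000
Count leading 1s
Prefix: /9


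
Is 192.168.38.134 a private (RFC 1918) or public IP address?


RFC 1918 private ranges:
  10.0.0.0/8 (10.0.0.0 - 10.255.255.255)
  172.16.0.0/12 (172.16.0.0 - 172.31.255.255)
  192.168.0.0/16 (192.168.0.0 - 192.168.255.255)
Private (in 192.168.0.0/16)


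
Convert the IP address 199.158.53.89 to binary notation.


199 = 11000111
158 = 10011110
53 = 00110101
89 = 01011001
Binary: 11000111.10011110.00110101.01011001


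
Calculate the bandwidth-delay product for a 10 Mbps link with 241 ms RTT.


BDP = bandwidth * RTT
= 10 Mbps * 241 ms
= 10 * 1e6 * 241 / 1000 bits
= 2410000 bits
= 301250 bytes
= 294.1895 KB
BDP = 2410000 bits (301250 bytes)


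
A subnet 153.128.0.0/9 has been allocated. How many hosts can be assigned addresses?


Host bits = 32 - 9 = 23
Total addresses = 2^23 = 8388608
Usable = total - 2 (network and broadcast)
Usable hosts: 8388606


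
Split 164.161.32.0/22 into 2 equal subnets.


New prefix = 22 + 1 = 23
Each subnet has 512 addresses
  164.161.32.0/23
  164.161.34.0/23
Subnets: 164.161.32.0/23, 164.161.34.0/23


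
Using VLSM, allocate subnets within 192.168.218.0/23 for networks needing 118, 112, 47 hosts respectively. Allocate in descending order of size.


118 hosts -> /25 (126 usable): 192.168.218.0/25
112 hosts -> /25 (126 usable): 192.168.218.128/25
47 hosts -> /26 (62 usable): 192.168.219.0/26
Allocation: 192.168.218.0/25 (118 hosts, 126 usable); 192.168.218.128/25 (112 hosts, 126 usable); 192.168.219.0/26 (47 hosts, 62 usable)


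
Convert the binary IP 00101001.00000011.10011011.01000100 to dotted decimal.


00101001 = 41
00000011 = 3
10011011 = 155
01000100 = 68
IP: 41.3.155.68


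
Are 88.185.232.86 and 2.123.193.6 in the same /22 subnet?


Mask: 255.255.252.0
88.185.232.86 AND mask = 88.185.232.0
2.123.193.6 AND mask = 2.123.192.0
No, different subnets (88.185.232.0 vs 2.123.192.0)


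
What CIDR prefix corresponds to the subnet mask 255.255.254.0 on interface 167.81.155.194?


Binary: 11111111.11111111.11111110.00000000
Count leading 1s
Prefix: /23


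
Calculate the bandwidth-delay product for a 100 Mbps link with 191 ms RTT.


BDP = bandwidth * RTT
= 100 Mbps * 191 ms
= 100 * 1e6 * 191 / 1000 bits
= 19100000 bits
= 2387500 bytes
= 2331.543 KB
BDP = 19100000 bits (2387500 bytes)


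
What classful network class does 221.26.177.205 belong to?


First octet: 221
Binary: 11011101
110xxxxx -> Class C (192-223)
Class C, default mask 255.255.255.0 (/24)


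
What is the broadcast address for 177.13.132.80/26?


Network: 177.13.132.64/26
Host bits = 6
Set all host bits to 1:
Broadcast: 177.13.132.127


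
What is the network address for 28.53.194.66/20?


IP:   00011100.00110101.11000010.01000010
Mask: 11111111.11111111.11110000.00000000
AND operation:
Net:  00011100.00110101.11000000.00000000
Network: 28.53.192.0/20


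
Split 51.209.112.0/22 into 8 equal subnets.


New prefix = 22 + 3 = 25
Each subnet has 128 addresses
  51.209.112.0/25
  51.209.112.128/25
  51.209.113.0/25
  51.209.113.128/25
  51.209.114.0/25
  51.209.114.128/25
  51.209.115.0/25
  51.209.115.128/25
Subnets: 51.209.112.0/25, 51.209.112.128/25, 51.209.113.0/25, 51.209.113.128/25, 51.209.114.0/25, 51.209.114.128/25, 51.209.115.0/25, 51.209.115.128/25


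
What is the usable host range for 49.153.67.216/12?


Network: 49.144.0.0
Broadcast: 49.159.255.255
First usable = network + 1
Last usable = broadcast - 1
Range: 49.144.0.1 to 49.159.255.254


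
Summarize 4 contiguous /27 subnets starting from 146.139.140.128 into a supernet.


Original prefix: /27
Number of subnets: 4 = 2^2
New prefix = 27 - 2 = 25
Supernet: 146.139.140.128/25


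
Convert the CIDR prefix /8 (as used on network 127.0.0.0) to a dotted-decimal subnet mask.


/8 means 8 network bits, 24 host bits
Binary: 11111111000000000000000000000000
Mask: 255.0.0.0


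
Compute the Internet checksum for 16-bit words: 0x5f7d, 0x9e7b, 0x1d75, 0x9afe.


Sum all words (with carry folding):
+ 0x5f7d = 0x5f7d
+ 0x9e7b = 0xfdf8
+ 0x1d75 = 0x1b6e
+ 0x9afe = 0xb66c
One's complement: ~0xb66c
Checksum = 0x4993


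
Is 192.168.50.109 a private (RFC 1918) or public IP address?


RFC 1918 private ranges:
  10.0.0.0/8 (10.0.0.0 - 10.255.255.255)
  172.16.0.0/12 (172.16.0.0 - 172.31.255.255)
  192.168.0.0/16 (192.168.0.0 - 192.168.255.255)
Private (in 192.168.0.0/16)


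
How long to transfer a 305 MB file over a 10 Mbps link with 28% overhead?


Effective throughput = 10 * (1 - 28/100) = 7.2 Mbps
File size in Mb = 305 * 8 = 2440 Mb
Time = 2440 / 7.2
Time = 338.8889 seconds


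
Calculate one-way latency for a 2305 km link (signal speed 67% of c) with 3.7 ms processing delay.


Speed = 0.67 * 3e5 km/s = 201000 km/s
Propagation delay = 2305 / 201000 = 0.0115 s = 11.4677 ms
Processing delay = 3.7 ms
Total one-way latency = 15.1677 ms


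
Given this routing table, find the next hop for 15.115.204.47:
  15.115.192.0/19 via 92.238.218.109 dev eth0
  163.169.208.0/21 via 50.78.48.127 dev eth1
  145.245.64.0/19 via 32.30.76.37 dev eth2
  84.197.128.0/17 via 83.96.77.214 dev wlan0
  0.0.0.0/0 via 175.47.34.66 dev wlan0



Longest prefix match for 15.115.204.47:
  /19 15.115.192.0: MATCH
  /21 163.169.208.0: no
  /19 145.245.64.0: no
  /17 84.197.128.0: no
  /0 0.0.0.0: MATCH
Selected: next-hop 92.238.218.109 via eth0 (matched /19)


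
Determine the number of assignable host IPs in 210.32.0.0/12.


Host bits = 32 - 12 = 20
Total addresses = 2^20 = 1048576
Usable = total - 2 (network and broadcast)
Usable hosts: 1048574


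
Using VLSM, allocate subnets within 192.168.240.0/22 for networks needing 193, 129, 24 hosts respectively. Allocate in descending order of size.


193 hosts -> /24 (254 usable): 192.168.240.0/24
129 hosts -> /24 (254 usable): 192.168.241.0/24
24 hosts -> /27 (30 usable): 192.168.242.0/27
Allocation: 192.168.240.0/24 (193 hosts, 254 usable); 192.168.241.0/24 (129 hosts, 254 usable); 192.168.242.0/27 (24 hosts, 30 usable)


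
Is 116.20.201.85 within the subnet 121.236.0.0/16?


Subnet network: 121.236.0.0
Test IP AND mask: 116.20.0.0
No, 116.20.201.85 is not in 121.236.0.0/16


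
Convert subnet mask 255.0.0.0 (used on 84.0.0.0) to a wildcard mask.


Subnet mask: 255.0.0.0
Wildcard = 255.255.255.255 - subnet mask
255 - 255 = 0
255 - 0 = 255
255 - 0 = 255
255 - 0 = 255
Wildcard: 0.255.255.255


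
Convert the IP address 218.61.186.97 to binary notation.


218 = 11011010
61 = 00111101
186 = 10111010
97 = 01100001
Binary: 11011010.00111101.10111010.01100001


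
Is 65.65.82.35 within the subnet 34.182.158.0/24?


Subnet network: 34.182.158.0
Test IP AND mask: 65.65.82.0
No, 65.65.82.35 is not in 34.182.158.0/24


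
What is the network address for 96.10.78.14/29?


IP:   01100000.00001010.01001110.00001110
Mask: 11111111.11111111.11111111.11111000
AND operation:
Net:  01100000.00001010.01001110.00001000
Network: 96.10.78.8/29


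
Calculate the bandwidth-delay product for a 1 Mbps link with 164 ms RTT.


BDP = bandwidth * RTT
= 1 Mbps * 164 ms
= 1 * 1e6 * 164 / 1000 bits
= 164000 bits
= 20500 bytes
= 20.0195 KB
BDP = 164000 bits (20500 bytes)


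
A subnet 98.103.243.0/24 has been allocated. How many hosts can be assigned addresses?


Host bits = 32 - 24 = 8
Total addresses = 2^8 = 256
Usable = total - 2 (network and broadcast)
Usable hosts: 254


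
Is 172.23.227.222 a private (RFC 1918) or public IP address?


RFC 1918 private ranges:
  10.0.0.0/8 (10.0.0.0 - 10.255.255.255)
  172.16.0.0/12 (172.16.0.0 - 172.31.255.255)
  192.168.0.0/16 (192.168.0.0 - 192.168.255.255)
Private (in 172.16.0.0/12)


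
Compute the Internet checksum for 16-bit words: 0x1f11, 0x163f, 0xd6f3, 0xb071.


Sum all words (with carry folding):
+ 0x1f11 = 0x1f11
+ 0x163f = 0x3550
+ 0xd6f3 = 0x0c44
+ 0xb071 = 0xbcb5
One's complement: ~0xbcb5
Checksum = 0x434a


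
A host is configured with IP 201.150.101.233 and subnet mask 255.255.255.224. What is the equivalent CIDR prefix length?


Binary: 11111111.11111111.11111111.11100000
Count leading 1s
Prefix: /27


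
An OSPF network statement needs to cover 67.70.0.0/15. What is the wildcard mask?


Subnet mask: 255.254.0.0
Wildcard = 255.255.255.255 - subnet mask
255 - 255 = 0
255 - 254 = 1
255 - 0 = 255
255 - 0 = 255
Wildcard: 0.1.255.255


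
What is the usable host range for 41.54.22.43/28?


Network: 41.54.22.32
Broadcast: 41.54.22.47
First usable = network + 1
Last usable = broadcast - 1
Range: 41.54.22.33 to 41.54.22.46


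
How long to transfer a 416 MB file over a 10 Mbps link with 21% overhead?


Effective throughput = 10 * (1 - 21/100) = 7.9 Mbps
File size in Mb = 416 * 8 = 3328 Mb
Time = 3328 / 7.9
Time = 421.2658 seconds


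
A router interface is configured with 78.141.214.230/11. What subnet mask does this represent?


/11 means 11 network bits, 21 host bits
Binary: 11111111111000000000000000000000
Mask: 255.224.0.0


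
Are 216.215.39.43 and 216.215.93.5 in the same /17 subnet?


Mask: 255.255.128.0
216.215.39.43 AND mask = 216.215.0.0
216.215.93.5 AND mask = 216.215.0.0
Yes, same subnet (216.215.0.0)


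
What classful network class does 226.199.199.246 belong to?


First octet: 226
Binary: 11100010
1110xxxx -> Class D (224-239)
Class D (multicast), default mask N/A


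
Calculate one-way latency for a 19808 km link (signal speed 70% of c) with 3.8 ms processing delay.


Speed = 0.7 * 3e5 km/s = 210000 km/s
Propagation delay = 19808 / 210000 = 0.0943 s = 94.3238 ms
Processing delay = 3.8 ms
Total one-way latency = 98.1238 ms


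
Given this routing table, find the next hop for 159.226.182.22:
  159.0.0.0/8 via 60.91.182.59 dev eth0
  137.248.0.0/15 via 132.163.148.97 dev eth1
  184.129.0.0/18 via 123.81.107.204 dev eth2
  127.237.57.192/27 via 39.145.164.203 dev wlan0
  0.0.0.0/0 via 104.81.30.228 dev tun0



Longest prefix match for 159.226.182.22:
  /8 159.0.0.0: MATCH
  /15 137.248.0.0: no
  /18 184.129.0.0: no
  /27 127.237.57.192: no
  /0 0.0.0.0: MATCH
Selected: next-hop 60.91.182.59 via eth0 (matched /8)


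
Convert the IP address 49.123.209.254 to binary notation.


49 = 00110001
123 = 01111011
209 = 11010001
254 = 11111110
Binary: 00110001.01111011.11010001.11111110


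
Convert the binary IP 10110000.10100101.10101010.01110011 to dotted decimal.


10110000 = 176
10100101 = 165
10101010 = 170
01110011 = 115
IP: 176.165.170.115


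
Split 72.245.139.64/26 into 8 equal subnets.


New prefix = 26 + 3 = 29
Each subnet has 8 addresses
  72.245.139.64/29
  72.245.139.72/29
  72.245.139.80/29
  72.245.139.88/29
  72.245.139.96/29
  72.245.139.104/29
  72.245.139.112/29
  72.245.139.120/29
Subnets: 72.245.139.64/29, 72.245.139.72/29, 72.245.139.80/29, 72.245.139.88/29, 72.245.139.96/29, 72.245.139.104/29, 72.245.139.112/29, 72.245.139.120/29


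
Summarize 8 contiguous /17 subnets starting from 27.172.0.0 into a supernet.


Original prefix: /17
Number of subnets: 8 = 2^3
New prefix = 17 - 3 = 14
Supernet: 27.172.0.0/14


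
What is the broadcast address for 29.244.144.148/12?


Network: 29.240.0.0/12
Host bits = 20
Set all host bits to 1:
Broadcast: 29.255.255.255


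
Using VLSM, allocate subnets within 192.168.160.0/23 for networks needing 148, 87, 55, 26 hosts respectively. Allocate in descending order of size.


148 hosts -> /24 (254 usable): 192.168.160.0/24
87 hosts -> /25 (126 usable): 192.168.161.0/25
55 hosts -> /26 (62 usable): 192.168.161.128/26
26 hosts -> /27 (30 usable): 192.168.161.192/27
Allocation: 192.168.160.0/24 (148 hosts, 254 usable); 192.168.161.0/25 (87 hosts, 126 usable); 192.168.161.128/26 (55 hosts, 62 usable); 192.168.161.192/27 (26 hosts, 30 usable)


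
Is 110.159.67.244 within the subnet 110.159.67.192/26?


Subnet network: 110.159.67.192
Test IP AND mask: 110.159.67.192
Yes, 110.159.67.244 is in 110.159.67.192/26


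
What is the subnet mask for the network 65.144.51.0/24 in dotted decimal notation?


/24 means 24 network bits, 8 host bits
Binary: 11111111111111111111111100000000
Mask: 255.255.255.0


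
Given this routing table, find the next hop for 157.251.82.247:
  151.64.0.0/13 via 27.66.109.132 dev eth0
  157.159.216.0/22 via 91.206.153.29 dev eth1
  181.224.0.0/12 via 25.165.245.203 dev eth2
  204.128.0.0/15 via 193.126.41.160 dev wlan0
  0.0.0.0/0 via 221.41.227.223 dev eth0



Longest prefix match for 157.251.82.247:
  /13 151.64.0.0: no
  /22 157.159.216.0: no
  /12 181.224.0.0: no
  /15 204.128.0.0: no
  /0 0.0.0.0: MATCH
Selected: next-hop 221.41.227.223 via eth0 (matched /0)


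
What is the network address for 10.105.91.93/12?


IP:   00001010.01101001.01011011.01011101
Mask: 11111111.11110000.00000000.00000000
AND operation:
Net:  00001010.01100000.00000000.00000000
Network: 10.96.0.0/12


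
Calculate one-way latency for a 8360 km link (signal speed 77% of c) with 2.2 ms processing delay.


Speed = 0.77 * 3e5 km/s = 231000 km/s
Propagation delay = 8360 / 231000 = 0.0362 s = 36.1905 ms
Processing delay = 2.2 ms
Total one-way latency = 38.3905 ms


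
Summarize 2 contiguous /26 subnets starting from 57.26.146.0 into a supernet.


Original prefix: /26
Number of subnets: 2 = 2^1
New prefix = 26 - 1 = 25
Supernet: 57.26.146.0/25


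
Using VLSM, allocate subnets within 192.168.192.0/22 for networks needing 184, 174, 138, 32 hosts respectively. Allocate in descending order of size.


184 hosts -> /24 (254 usable): 192.168.192.0/24
174 hosts -> /24 (254 usable): 192.168.193.0/24
138 hosts -> /24 (254 usable): 192.168.194.0/24
32 hosts -> /26 (62 usable): 192.168.195.0/26
Allocation: 192.168.192.0/24 (184 hosts, 254 usable); 192.168.193.0/24 (174 hosts, 254 usable); 192.168.194.0/24 (138 hosts, 254 usable); 192.168.195.0/26 (32 hosts, 62 usable)


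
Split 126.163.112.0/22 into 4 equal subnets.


New prefix = 22 + 2 = 24
Each subnet has 256 addresses
  126.163.112.0/24
  126.163.113.0/24
  126.163.114.0/24
  126.163.115.0/24
Subnets: 126.163.112.0/24, 126.163.113.0/24, 126.163.114.0/24, 126.163.115.0/24


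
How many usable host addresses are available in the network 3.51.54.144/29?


Host bits = 32 - 29 = 3
Total addresses = 2^3 = 8
Usable = total - 2 (network and broadcast)
Usable hosts: 6


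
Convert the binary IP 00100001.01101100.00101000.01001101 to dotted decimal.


00100001 = 33
01101100 = 108
00101000 = 40
01001101 = 77
IP: 33.108.40.77


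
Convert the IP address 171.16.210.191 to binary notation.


171 = 10101011
16 = 00010000
210 = 11010010
191 = 10111111
Binary: 10101011.00010000.11010010.10111111


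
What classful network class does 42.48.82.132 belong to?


First octet: 42
Binary: 00101010
0xxxxxxx -> Class A (1-126)
Class A, default mask 255.0.0.0 (/8)


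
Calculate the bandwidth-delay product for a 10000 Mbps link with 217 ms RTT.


BDP = bandwidth * RTT
= 10000 Mbps * 217 ms
= 10000 * 1e6 * 217 / 1000 bits
= 2170000000 bits
= 271250000 bytes
= 264892.5781 KB
BDP = 2170000000 bits (271250000 bytes)


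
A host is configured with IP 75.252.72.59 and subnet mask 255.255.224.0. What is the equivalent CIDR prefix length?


Binary: 11111111.11111111.11100000.00000000
Count leading 1s
Prefix: /19


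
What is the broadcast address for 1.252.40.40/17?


Network: 1.252.0.0/17
Host bits = 15
Set all host bits to 1:
Broadcast: 1.252.127.255


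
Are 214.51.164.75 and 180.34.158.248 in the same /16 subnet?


Mask: 255.255.0.0
214.51.164.75 AND mask = 214.51.0.0
180.34.158.248 AND mask = 180.34.0.0
No, different subnets (214.51.0.0 vs 180.34.0.0)


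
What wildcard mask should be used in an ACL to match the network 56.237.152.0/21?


Subnet mask: 255.255.248.0
Wildcard = 255.255.255.255 - subnet mask
255 - 255 = 0
255 - 255 = 0
255 - 248 = 7
255 - 0 = 255
Wildcard: 0.0.7.255


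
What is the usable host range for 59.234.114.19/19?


Network: 59.234.96.0
Broadcast: 59.234.127.255
First usable = network + 1
Last usable = broadcast - 1
Range: 59.234.96.1 to 59.234.127.254


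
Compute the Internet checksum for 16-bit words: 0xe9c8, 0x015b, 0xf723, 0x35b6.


Sum all words (with carry folding):
+ 0xe9c8 = 0xe9c8
+ 0x015b = 0xeb23
+ 0xf723 = 0xe247
+ 0x35b6 = 0x17fe
One's complement: ~0x17fe
Checksum = 0xe801


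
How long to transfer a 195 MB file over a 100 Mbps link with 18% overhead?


Effective throughput = 100 * (1 - 18/100) = 82 Mbps
File size in Mb = 195 * 8 = 1560 Mb
Time = 1560 / 82
Time = 19.0244 seconds


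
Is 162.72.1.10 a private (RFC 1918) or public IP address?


RFC 1918 private ranges:
  10.0.0.0/8 (10.0.0.0 - 10.255.255.255)
  172.16.0.0/12 (172.16.0.0 - 172.31.255.255)
  192.168.0.0/16 (192.168.0.0 - 192.168.255.255)
Public (not in any RFC 1918 range)


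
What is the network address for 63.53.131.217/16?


IP:   00111111.00110101.10000011.11011001
Mask: 11111111.11111111.00000000.00000000
AND operation:
Net:  00111111.00110101.00000000.00000000
Network: 63.53.0.0/16


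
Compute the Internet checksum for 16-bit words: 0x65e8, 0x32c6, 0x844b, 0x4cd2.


Sum all words (with carry folding):
+ 0x65e8 = 0x65e8
+ 0x32c6 = 0x98ae
+ 0x844b = 0x1cfa
+ 0x4cd2 = 0x69cc
One's complement: ~0x69cc
Checksum = 0x9633


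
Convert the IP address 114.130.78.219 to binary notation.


114 = 01110010
130 = 10000010
78 = 01001110
219 = 11011011
Binary: 01110010.10000010.01001110.11011011


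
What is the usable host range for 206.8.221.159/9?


Network: 206.0.0.0
Broadcast: 206.127.255.255
First usable = network + 1
Last usable = broadcast - 1
Range: 206.0.0.1 to 206.127.255.254


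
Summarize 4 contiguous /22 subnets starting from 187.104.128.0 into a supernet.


Original prefix: /22
Number of subnets: 4 = 2^2
New prefix = 22 - 2 = 20
Supernet: 187.104.128.0/20


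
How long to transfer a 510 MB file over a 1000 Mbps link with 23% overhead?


Effective throughput = 1000 * (1 - 23/100) = 770 Mbps
File size in Mb = 510 * 8 = 4080 Mb
Time = 4080 / 770
Time = 5.2987 seconds


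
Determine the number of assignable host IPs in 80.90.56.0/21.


Host bits = 32 - 21 = 11
Total addresses = 2^11 = 2048
Usable = total - 2 (network and broadcast)
Usable hosts: 2046


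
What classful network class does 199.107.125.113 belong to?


First octet: 199
Binary: 11000111
110xxxxx -> Class C (192-223)
Class C, default mask 255.255.255.0 (/24)


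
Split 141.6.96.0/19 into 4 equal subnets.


New prefix = 19 + 2 = 21
Each subnet has 2048 addresses
  141.6.96.0/21
  141.6.104.0/21
  141.6.112.0/21
  141.6.120.0/21
Subnets: 141.6.96.0/21, 141.6.104.0/21, 141.6.112.0/21, 141.6.120.0/21


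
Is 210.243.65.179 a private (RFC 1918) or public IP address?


RFC 1918 private ranges:
  10.0.0.0/8 (10.0.0.0 - 10.255.255.255)
  172.16.0.0/12 (172.16.0.0 - 172.31.255.255)
  192.168.0.0/16 (192.168.0.0 - 192.168.255.255)
Public (not in any RFC 1918 range)


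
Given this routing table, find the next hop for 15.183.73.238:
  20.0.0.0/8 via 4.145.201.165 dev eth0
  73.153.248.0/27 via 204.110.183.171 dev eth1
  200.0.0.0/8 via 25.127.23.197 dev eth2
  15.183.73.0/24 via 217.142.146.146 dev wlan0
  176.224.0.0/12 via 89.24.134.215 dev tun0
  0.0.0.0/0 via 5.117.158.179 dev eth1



Longest prefix match for 15.183.73.238:
  /8 20.0.0.0: no
  /27 73.153.248.0: no
  /8 200.0.0.0: no
  /24 15.183.73.0: MATCH
  /12 176.224.0.0: no
  /0 0.0.0.0: MATCH
Selected: next-hop 217.142.146.146 via wlan0 (matched /24)
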